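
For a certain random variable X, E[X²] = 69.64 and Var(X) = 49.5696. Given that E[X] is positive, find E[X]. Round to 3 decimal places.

4.480

(E[X])² = E[X²] − Var(X) = 69.64 − 49.5696 = 20.0704
E[X] = √20.0704 = 4.48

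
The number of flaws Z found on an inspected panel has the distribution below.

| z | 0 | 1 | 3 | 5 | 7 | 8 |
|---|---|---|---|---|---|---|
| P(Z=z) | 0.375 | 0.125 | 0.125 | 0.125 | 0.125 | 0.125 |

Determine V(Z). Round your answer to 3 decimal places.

E[Z] = (0)(0.375) + (1)(0.125) + (3)(0.125) + (5)(0.125) + (7)(0.125) + (8)(0.125) = 3
E[Z²] = (0)²(0.375) + (1)²(0.125) + (3)²(0.125) + (5)²(0.125) + (7)²(0.125) + (8)²(0.125) = 18.5
V(Z) = E[Z²] − (E[Z])² = 18.5 − (3)² = 9.5

9.500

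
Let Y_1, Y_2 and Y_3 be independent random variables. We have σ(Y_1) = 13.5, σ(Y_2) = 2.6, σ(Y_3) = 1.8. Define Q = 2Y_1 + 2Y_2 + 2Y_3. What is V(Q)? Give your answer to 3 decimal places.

V(Y_1) = 182.25, V(Y_2) = 6.76, V(Y_3) = 3.24
By independence, V(Q) = (2)²V(Y_1) + (2)²V(Y_2) + (2)²V(Y_3)
= (2)²·182.25 + (2)²·6.76 + (2)²·3.24 = 769

769.000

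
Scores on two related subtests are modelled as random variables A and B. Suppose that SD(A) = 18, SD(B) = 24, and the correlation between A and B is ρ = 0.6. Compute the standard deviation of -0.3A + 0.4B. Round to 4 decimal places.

Var(A) = (18)² = 324;  Var(B) = (24)² = 576
Cov(A,B) = ρ·SD(A)·SD(B) = 0.6·18·24 = 259.2
Var(-0.3A + 0.4B) = (-0.3)²·Var(A) + (0.4)²·Var(B) + 2·(-0.3)·(0.4)·Cov(A,B)
= 0.09·324 + 0.16·576 + -0.24·259.2 = 59.112
SD(-0.3A + 0.4B) = √59.112 ≈ 7.6884

7.6884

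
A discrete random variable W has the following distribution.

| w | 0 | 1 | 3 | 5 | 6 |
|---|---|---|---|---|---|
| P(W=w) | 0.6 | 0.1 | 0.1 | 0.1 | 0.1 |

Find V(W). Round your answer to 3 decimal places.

4.850

E[W] = (0)(0.6) + (1)(0.1) + (3)(0.1) + (5)(0.1) + (6)(0.1) = 1.5
E[W²] = (0)²(0.6) + (1)²(0.1) + (3)²(0.1) + (5)²(0.1) + (6)²(0.1) = 7.1
V(W) = E[W²] − (E[W])² = 7.1 − (1.5)² = 4.85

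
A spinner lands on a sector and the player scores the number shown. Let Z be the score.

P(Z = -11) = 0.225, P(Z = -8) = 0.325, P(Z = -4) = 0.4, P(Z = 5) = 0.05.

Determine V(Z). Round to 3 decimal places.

14.394

E[Z] = (-11)(0.225) + (-8)(0.325) + (-4)(0.4) + (5)(0.05) = -6.425
E[Z²] = (-11)²(0.225) + (-8)²(0.325) + (-4)²(0.4) + (5)²(0.05) = 55.675
V(Z) = E[Z²] − (E[Z])² = 55.675 − (-6.425)² = 14.394375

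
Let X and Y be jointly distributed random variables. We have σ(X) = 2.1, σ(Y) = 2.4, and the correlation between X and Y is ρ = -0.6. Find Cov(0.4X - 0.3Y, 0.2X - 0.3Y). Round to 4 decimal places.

1.4155

V(X) = (2.1)² = 4.41;  V(Y) = (2.4)² = 5.76
Cov(X,Y) = ρ·σ(X)·σ(Y) = -0.6·2.1·2.4 = -3.024
Cov(0.4X - 0.3Y, 0.2X - 0.3Y) = (0.4)(0.2)V(X) + (-0.3)(-0.3)V(Y) + [(0.4)(-0.3) + (-0.3)(0.2)]Cov(X,Y)
= 0.08·4.41 + 0.09·5.76 + -0.18·-3.024 = 1.41552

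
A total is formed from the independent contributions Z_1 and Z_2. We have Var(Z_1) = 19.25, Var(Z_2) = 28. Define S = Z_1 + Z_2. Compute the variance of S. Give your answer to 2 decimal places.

47.25

By independence, Var(S) = (1)²Var(Z_1) + (1)²Var(Z_2)
= (1)²·19.25 + (1)²·28 = 47.25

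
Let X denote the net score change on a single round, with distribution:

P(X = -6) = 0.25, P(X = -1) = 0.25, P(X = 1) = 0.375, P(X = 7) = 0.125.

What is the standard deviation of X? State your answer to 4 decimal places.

3.9370

E[X] = (-6)(0.25) + (-1)(0.25) + (1)(0.375) + (7)(0.125) = -0.5
E[X²] = (-6)²(0.25) + (-1)²(0.25) + (1)²(0.375) + (7)²(0.125) = 15.75
Var(X) = E[X²] − (E[X])² = 15.75 − (-0.5)² = 15.5
SD(X) = √15.5 ≈ 3.9370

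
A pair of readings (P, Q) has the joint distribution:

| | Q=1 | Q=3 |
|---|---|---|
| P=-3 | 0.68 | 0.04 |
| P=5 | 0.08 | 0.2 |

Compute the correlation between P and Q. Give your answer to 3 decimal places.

E[P] = -0.76,  E[Q] = 1.48
E[PQ] = 1
Cov(P,Q) = E[PQ] − E[P]E[Q] = 1 − (-0.76)(1.48) = 2.1248
var(P) = 12.9024,  var(Q) = 0.7296
ρ = 2.1248 / √(12.9024·0.7296) ≈ 0.693

0.693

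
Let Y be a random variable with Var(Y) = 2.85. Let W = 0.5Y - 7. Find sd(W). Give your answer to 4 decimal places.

Var(0.5Y - 7) = (0.5)²·2.85 = 0.7125
sd(W) = √0.7125 ≈ 0.8441

0.8441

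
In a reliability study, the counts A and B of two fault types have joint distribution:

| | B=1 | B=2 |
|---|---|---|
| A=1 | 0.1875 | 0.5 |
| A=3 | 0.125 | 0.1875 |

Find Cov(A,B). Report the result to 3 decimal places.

E[A] = 1.625,  E[B] = 1.6875
E[AB] = 2.6875
Cov(A,B) = E[AB] − E[A]E[B] = 2.6875 − (1.625)(1.6875) = -0.0546875

-0.055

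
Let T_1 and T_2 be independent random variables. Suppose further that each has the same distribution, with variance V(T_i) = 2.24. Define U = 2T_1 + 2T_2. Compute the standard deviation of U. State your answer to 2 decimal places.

4.23

By independence, V(U) = (2)²V(T_1) + (2)²V(T_2)
= (2)²·2.24 + (2)²·2.24 = 17.92
σ(U) = √17.92 ≈ 4.23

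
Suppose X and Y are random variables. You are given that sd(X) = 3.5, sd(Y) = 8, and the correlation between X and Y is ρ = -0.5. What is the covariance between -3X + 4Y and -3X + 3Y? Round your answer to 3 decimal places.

1172.250

Var(X) = (3.5)² = 12.25;  Var(Y) = (8)² = 64
Cov(X,Y) = ρ·sd(X)·sd(Y) = -0.5·3.5·8 = -14
Cov(-3X + 4Y, -3X + 3Y) = (-3)(-3)Var(X) + (4)(3)Var(Y) + [(-3)(3) + (4)(-3)]Cov(X,Y)
= 9·12.25 + 12·64 + -21·-14 = 1172.25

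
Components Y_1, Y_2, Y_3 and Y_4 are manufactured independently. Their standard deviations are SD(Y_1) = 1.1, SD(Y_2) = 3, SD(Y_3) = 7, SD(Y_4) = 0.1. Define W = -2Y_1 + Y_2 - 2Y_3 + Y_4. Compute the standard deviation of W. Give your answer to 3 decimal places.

14.486

var(Y_1) = 1.21, var(Y_2) = 9, var(Y_3) = 49, var(Y_4) = 0.01
By independence, var(W) = (-2)²var(Y_1) + (1)²var(Y_2) + (-2)²var(Y_3) + (1)²var(Y_4)
= (-2)²·1.21 + (1)²·9 + (-2)²·49 + (1)²·0.01 = 209.85
SD(W) = √209.85 ≈ 14.486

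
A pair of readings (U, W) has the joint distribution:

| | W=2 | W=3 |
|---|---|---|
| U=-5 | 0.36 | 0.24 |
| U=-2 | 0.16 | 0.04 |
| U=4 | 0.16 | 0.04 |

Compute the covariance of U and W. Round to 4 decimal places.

E[U] = -2.6,  E[W] = 2.32
E[UW] = -6.32
Cov(U,W) = E[UW] − E[U]E[W] = -6.32 − (-2.6)(2.32) = -0.288

-0.2880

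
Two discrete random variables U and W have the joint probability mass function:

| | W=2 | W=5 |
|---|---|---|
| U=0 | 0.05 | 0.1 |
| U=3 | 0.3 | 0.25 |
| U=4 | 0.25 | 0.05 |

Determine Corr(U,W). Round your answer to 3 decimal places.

E[U] = 2.85,  E[W] = 3.2
E[UW] = 8.55
cov(U,W) = E[UW] − E[U]E[W] = 8.55 − (2.85)(3.2) = -0.57
Var(U) = 1.6275,  Var(W) = 2.16
ρ = -0.57 / √(1.6275·2.16) ≈ -0.304

-0.304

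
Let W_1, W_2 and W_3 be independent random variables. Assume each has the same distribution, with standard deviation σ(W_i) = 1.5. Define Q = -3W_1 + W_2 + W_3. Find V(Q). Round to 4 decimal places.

24.7500

V(W_i) = (1.5)² = 2.25
By independence, V(Q) = (-3)²V(W_1) + (1)²V(W_2) + (1)²V(W_3)
= (-3)²·2.25 + (1)²·2.25 + (1)²·2.25 = 24.75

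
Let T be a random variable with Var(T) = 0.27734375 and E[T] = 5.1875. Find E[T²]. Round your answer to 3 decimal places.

E[T²] = Var(T) + (E[T])² = 0.27734375 + (5.1875)² = 27.1875

27.188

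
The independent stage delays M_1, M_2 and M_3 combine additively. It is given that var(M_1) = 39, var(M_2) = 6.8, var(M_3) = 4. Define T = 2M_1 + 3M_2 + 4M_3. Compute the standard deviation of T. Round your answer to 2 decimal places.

16.77

By independence, var(T) = (2)²var(M_1) + (3)²var(M_2) + (4)²var(M_3)
= (2)²·39 + (3)²·6.8 + (4)²·4 = 281.2
SD(T) = √281.2 ≈ 16.77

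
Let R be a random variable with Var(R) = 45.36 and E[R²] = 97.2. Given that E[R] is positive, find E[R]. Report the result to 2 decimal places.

7.20

(E[R])² = E[R²] − Var(R) = 97.2 − 45.36 = 51.84
E[R] = √51.84 = 7.2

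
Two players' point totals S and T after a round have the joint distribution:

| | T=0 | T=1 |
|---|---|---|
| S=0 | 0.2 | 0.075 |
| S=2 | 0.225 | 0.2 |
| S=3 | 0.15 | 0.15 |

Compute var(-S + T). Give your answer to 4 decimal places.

1.3694

E[S] = 1.75,  E[T] = 0.425,  E[ST] = 0.85
var(S) = 4.4 − (1.75)² = 1.3375;  var(T) = 0.425 − (0.425)² = 0.244375
Cov(S,T) = 0.85 − (1.75)(0.425) = 0.10625
var(-S + T) = (-1)²·1.3375 + (1)²·0.244375 + 2·(-1)·(1)·0.10625 = 1.369375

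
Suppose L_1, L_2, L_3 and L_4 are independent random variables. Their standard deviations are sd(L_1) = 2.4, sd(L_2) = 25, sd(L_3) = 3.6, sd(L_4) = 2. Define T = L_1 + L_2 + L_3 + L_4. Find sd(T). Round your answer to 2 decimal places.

25.45

Var(L_1) = 5.76, Var(L_2) = 625, Var(L_3) = 12.96, Var(L_4) = 4
By independence, Var(T) = (1)²Var(L_1) + (1)²Var(L_2) + (1)²Var(L_3) + (1)²Var(L_4)
= (1)²·5.76 + (1)²·625 + (1)²·12.96 + (1)²·4 = 647.72
sd(T) = √647.72 ≈ 25.45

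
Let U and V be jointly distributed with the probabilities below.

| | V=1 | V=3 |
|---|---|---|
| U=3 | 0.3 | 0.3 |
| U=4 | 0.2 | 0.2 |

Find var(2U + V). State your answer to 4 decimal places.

E[U] = 3.4,  E[V] = 2,  E[UV] = 6.8
var(U) = 11.8 − (3.4)² = 0.24;  var(V) = 5 − (2)² = 1
cov(U,V) = 6.8 − (3.4)(2) = 0
var(2U + V) = (2)²·0.24 + (1)²·1 + 2·(2)·(1)·0 = 1.96

1.9600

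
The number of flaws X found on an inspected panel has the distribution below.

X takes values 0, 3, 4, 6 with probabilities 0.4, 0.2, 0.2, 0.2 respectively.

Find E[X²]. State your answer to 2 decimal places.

E[X²] = (0)²(0.4) + (3)²(0.2) + (4)²(0.2) + (6)²(0.2) = 12.2

12.20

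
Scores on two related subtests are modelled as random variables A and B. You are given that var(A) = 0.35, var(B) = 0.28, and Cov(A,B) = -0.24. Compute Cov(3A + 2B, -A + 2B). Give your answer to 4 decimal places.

Cov(3A + 2B, -A + 2B) = (3)(-1)var(A) + (2)(2)var(B) + [(3)(2) + (2)(-1)]Cov(A,B)
= -3·0.35 + 4·0.28 + 4·-0.24 = -0.89

-0.8900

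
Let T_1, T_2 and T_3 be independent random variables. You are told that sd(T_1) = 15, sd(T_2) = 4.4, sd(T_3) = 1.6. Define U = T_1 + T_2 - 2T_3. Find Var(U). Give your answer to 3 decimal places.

Var(T_1) = 225, Var(T_2) = 19.36, Var(T_3) = 2.56
By independence, Var(U) = (1)²Var(T_1) + (1)²Var(T_2) + (-2)²Var(T_3)
= (1)²·225 + (1)²·19.36 + (-2)²·2.56 = 254.6

254.600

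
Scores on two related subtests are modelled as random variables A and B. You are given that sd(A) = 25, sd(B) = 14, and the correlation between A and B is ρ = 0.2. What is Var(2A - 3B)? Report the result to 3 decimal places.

Var(A) = (25)² = 625;  Var(B) = (14)² = 196
cov(A,B) = ρ·sd(A)·sd(B) = 0.2·25·14 = 70
Var(2A - 3B) = (2)²·Var(A) + (-3)²·Var(B) + 2·(2)·(-3)·cov(A,B)
= 4·625 + 9·196 + -12·70 = 3424

3424.000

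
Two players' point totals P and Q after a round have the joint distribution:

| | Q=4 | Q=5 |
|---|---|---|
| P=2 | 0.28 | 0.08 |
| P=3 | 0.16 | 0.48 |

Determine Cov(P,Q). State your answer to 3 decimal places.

E[P] = 2.64,  E[Q] = 4.56
E[PQ] = 12.16
Cov(P,Q) = E[PQ] − E[P]E[Q] = 12.16 − (2.64)(4.56) = 0.1216

0.122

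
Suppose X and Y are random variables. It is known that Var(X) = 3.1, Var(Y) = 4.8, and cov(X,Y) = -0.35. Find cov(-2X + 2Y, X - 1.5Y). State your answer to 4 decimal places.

-22.3500

cov(-2X + 2Y, X - 1.5Y) = (-2)(1)Var(X) + (2)(-1.5)Var(Y) + [(-2)(-1.5) + (2)(1)]cov(X,Y)
= -2·3.1 + -3·4.8 + 5·-0.35 = -22.35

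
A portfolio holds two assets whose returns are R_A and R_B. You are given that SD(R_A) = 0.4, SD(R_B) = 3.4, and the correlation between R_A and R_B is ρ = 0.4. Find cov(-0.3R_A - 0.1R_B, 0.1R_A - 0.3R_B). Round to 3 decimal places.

0.386

var(R_A) = (0.4)² = 0.16;  var(R_B) = (3.4)² = 11.56
cov(R_A,R_B) = ρ·SD(R_A)·SD(R_B) = 0.4·0.4·3.4 = 0.544
cov(-0.3R_A - 0.1R_B, 0.1R_A - 0.3R_B) = (-0.3)(0.1)var(R_A) + (-0.1)(-0.3)var(R_B) + [(-0.3)(-0.3) + (-0.1)(0.1)]cov(R_A,R_B)
= -0.03·0.16 + 0.03·11.56 + 0.08·0.544 = 0.38552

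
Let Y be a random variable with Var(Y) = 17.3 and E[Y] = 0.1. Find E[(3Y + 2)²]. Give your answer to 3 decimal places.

E[3Y + 2] = 3·0.1 + 2 = 2.3
Var(3Y + 2) = (3)²·17.3 = 155.7
E[(3Y + 2)²] = Var((3Y + 2)) + (E[(3Y + 2)])² = 155.7 + (2.3)² = 160.99

160.990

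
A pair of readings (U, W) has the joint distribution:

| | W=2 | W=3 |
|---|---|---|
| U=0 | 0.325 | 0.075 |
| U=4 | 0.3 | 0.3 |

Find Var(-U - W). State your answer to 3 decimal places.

E[U] = 2.4,  E[W] = 2.375,  E[UW] = 6
Var(U) = 9.6 − (2.4)² = 3.84;  Var(W) = 5.875 − (2.375)² = 0.234375
cov(U,W) = 6 − (2.4)(2.375) = 0.3
Var(-U - W) = (-1)²·3.84 + (-1)²·0.234375 + 2·(-1)·(-1)·0.3 = 4.674375

4.674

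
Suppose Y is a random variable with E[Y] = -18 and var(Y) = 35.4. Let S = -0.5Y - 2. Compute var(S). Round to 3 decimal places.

8.850

var(-0.5Y - 2) = (-0.5)²·var(Y) = 0.25·35.4 = 8.85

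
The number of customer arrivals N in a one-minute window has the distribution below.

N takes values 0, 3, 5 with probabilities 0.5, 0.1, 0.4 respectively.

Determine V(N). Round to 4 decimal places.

5.6100

E[N] = (0)(0.5) + (3)(0.1) + (5)(0.4) = 2.3
E[N²] = (0)²(0.5) + (3)²(0.1) + (5)²(0.4) = 10.9
V(N) = E[N²] − (E[N])² = 10.9 − (2.3)² = 5.61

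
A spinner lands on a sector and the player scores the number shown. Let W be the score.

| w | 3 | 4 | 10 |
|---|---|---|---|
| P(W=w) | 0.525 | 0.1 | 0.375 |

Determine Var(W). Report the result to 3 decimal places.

11.049

E[W] = (3)(0.525) + (4)(0.1) + (10)(0.375) = 5.725
E[W²] = (3)²(0.525) + (4)²(0.1) + (10)²(0.375) = 43.825
Var(W) = E[W²] − (E[W])² = 43.825 − (5.725)² = 11.049375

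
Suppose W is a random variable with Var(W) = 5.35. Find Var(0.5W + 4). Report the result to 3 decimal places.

1.338

Var(0.5W + 4) = (0.5)²·Var(W) = 0.25·5.35 = 1.3375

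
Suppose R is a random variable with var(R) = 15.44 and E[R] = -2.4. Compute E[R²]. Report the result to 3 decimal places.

21.200

E[R²] = var(R) + (E[R])² = 15.44 + (-2.4)² = 21.2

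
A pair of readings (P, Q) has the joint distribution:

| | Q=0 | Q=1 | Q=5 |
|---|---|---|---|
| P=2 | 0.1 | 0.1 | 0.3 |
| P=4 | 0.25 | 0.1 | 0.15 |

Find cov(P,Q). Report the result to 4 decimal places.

-0.7500

E[P] = 3,  E[Q] = 2.45
E[PQ] = 6.6
cov(P,Q) = E[PQ] − E[P]E[Q] = 6.6 − (3)(2.45) = -0.75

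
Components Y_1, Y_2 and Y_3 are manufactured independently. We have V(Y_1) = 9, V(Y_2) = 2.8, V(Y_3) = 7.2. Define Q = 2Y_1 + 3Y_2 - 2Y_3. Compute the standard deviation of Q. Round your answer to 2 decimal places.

9.49

By independence, V(Q) = (2)²V(Y_1) + (3)²V(Y_2) + (-2)²V(Y_3)
= (2)²·9 + (3)²·2.8 + (-2)²·7.2 = 90
SD(Q) = √90 ≈ 9.49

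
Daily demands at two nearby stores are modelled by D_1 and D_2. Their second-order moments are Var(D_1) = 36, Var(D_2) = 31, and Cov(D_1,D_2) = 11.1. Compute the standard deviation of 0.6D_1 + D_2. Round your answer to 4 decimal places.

7.5684

Var(0.6D_1 + D_2) = (0.6)²·Var(D_1) + (1)²·Var(D_2) + 2·(0.6)·(1)·Cov(D_1,D_2)
= 0.36·36 + 1·31 + 1.2·11.1 = 57.28
σ(0.6D_1 + D_2) = √57.28 ≈ 7.5684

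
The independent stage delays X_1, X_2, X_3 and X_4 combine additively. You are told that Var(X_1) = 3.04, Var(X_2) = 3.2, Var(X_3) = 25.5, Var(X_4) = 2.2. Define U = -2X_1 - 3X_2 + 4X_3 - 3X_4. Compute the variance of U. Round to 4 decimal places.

By independence, Var(U) = (-2)²Var(X_1) + (-3)²Var(X_2) + (4)²Var(X_3) + (-3)²Var(X_4)
= (-2)²·3.04 + (-3)²·3.2 + (4)²·25.5 + (-3)²·2.2 = 468.76

468.7600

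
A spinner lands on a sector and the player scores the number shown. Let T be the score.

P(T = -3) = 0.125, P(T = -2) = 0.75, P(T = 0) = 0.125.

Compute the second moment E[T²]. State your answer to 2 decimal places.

E[T²] = (-3)²(0.125) + (-2)²(0.75) + (0)²(0.125) = 4.125

4.13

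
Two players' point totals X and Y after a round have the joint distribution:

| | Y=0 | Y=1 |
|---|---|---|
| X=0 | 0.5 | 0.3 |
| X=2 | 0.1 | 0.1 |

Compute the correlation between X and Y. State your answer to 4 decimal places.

E[X] = 0.4,  E[Y] = 0.4
E[XY] = 0.2
Cov(X,Y) = E[XY] − E[X]E[Y] = 0.2 − (0.4)(0.4) = 0.04
V(X) = 0.64,  V(Y) = 0.24
ρ = 0.04 / √(0.64·0.24) ≈ 0.1021

0.1021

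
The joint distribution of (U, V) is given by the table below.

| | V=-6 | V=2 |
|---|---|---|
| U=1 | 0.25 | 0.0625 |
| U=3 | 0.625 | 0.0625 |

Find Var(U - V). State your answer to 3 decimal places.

8.609

E[U] = 2.375,  E[V] = -5,  E[UV] = -12.25
Var(U) = 6.5 − (2.375)² = 0.859375;  Var(V) = 32 − (-5)² = 7
Cov(U,V) = -12.25 − (2.375)(-5) = -0.375
Var(U - V) = (1)²·0.859375 + (-1)²·7 + 2·(1)·(-1)·-0.375 = 8.609375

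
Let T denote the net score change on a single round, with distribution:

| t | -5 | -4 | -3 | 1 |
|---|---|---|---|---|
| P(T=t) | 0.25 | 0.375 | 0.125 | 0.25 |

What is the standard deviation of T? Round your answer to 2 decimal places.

E[T] = (-5)(0.25) + (-4)(0.375) + (-3)(0.125) + (1)(0.25) = -2.875
E[T²] = (-5)²(0.25) + (-4)²(0.375) + (-3)²(0.125) + (1)²(0.25) = 13.625
Var(T) = E[T²] − (E[T])² = 13.625 − (-2.875)² = 5.359375
σ(T) = √5.359375 ≈ 2.32

2.32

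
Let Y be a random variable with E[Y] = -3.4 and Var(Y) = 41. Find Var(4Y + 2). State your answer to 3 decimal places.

656.000

Var(4Y + 2) = (4)²·Var(Y) = 16·41 = 656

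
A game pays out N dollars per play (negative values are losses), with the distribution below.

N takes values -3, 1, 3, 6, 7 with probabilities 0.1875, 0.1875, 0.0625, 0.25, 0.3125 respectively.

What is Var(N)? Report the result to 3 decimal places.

E[N] = (-3)(0.1875) + (1)(0.1875) + (3)(0.0625) + (6)(0.25) + (7)(0.3125) = 3.5
E[N²] = (-3)²(0.1875) + (1)²(0.1875) + (3)²(0.0625) + (6)²(0.25) + (7)²(0.3125) = 26.75
Var(N) = E[N²] − (E[N])² = 26.75 − (3.5)² = 14.5

14.500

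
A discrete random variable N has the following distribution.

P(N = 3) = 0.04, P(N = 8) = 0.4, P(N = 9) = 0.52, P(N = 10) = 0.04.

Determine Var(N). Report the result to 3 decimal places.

E[N] = (3)(0.04) + (8)(0.4) + (9)(0.52) + (10)(0.04) = 8.4
E[N²] = (3)²(0.04) + (8)²(0.4) + (9)²(0.52) + (10)²(0.04) = 72.08
Var(N) = E[N²] − (E[N])² = 72.08 − (8.4)² = 1.52

1.520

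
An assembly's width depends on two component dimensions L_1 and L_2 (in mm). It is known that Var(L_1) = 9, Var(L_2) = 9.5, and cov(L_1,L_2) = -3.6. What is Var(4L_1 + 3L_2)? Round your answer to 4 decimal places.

Var(4L_1 + 3L_2) = (4)²·Var(L_1) + (3)²·Var(L_2) + 2·(4)·(3)·cov(L_1,L_2)
= 16·9 + 9·9.5 + 24·-3.6 = 143.1

143.1000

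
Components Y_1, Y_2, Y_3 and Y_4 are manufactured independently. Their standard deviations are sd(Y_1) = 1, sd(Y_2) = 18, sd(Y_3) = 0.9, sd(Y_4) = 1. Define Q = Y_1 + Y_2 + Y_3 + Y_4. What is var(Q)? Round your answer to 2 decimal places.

326.81

var(Y_1) = 1, var(Y_2) = 324, var(Y_3) = 0.81, var(Y_4) = 1
By independence, var(Q) = (1)²var(Y_1) + (1)²var(Y_2) + (1)²var(Y_3) + (1)²var(Y_4)
= (1)²·1 + (1)²·324 + (1)²·0.81 + (1)²·1 = 326.81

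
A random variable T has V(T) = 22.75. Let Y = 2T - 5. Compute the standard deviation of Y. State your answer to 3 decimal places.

V(2T - 5) = (2)²·22.75 = 91
sd(Y) = √91 ≈ 9.539

9.539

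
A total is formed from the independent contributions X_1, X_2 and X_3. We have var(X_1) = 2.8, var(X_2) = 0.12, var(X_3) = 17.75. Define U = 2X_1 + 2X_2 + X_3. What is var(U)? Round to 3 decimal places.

By independence, var(U) = (2)²var(X_1) + (2)²var(X_2) + (1)²var(X_3)
= (2)²·2.8 + (2)²·0.12 + (1)²·17.75 = 29.43

29.430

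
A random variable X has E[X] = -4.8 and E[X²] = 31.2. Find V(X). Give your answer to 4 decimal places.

V(X) = 31.2 − (-4.8)² = 8.16

8.1600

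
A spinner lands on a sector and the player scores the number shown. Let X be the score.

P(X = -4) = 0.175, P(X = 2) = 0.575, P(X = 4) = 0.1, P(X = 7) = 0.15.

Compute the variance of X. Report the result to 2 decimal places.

10.44

E[X] = (-4)(0.175) + (2)(0.575) + (4)(0.1) + (7)(0.15) = 1.9
E[X²] = (-4)²(0.175) + (2)²(0.575) + (4)²(0.1) + (7)²(0.15) = 14.05
Var(X) = E[X²] − (E[X])² = 14.05 − (1.9)² = 10.44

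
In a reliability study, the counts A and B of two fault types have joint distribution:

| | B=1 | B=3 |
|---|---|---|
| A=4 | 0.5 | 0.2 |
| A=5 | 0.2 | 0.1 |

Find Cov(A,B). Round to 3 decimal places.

0.020

E[A] = 4.3,  E[B] = 1.6
E[AB] = 6.9
Cov(A,B) = E[AB] − E[A]E[B] = 6.9 − (4.3)(1.6) = 0.02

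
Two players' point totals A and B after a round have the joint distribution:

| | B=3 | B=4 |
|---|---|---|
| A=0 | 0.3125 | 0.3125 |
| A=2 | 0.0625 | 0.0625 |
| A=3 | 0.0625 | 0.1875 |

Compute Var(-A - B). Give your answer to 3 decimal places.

E[A] = 1,  E[B] = 3.5625,  E[AB] = 3.6875
Var(A) = 2.75 − (1)² = 1.75;  Var(B) = 12.9375 − (3.5625)² = 0.24609375
cov(A,B) = 3.6875 − (1)(3.5625) = 0.125
Var(-A - B) = (-1)²·1.75 + (-1)²·0.24609375 + 2·(-1)·(-1)·0.125 = 2.24609375

2.246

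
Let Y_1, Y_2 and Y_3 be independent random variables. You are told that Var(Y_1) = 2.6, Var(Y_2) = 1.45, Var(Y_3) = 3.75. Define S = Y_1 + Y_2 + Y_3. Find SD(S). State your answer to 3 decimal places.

By independence, Var(S) = (1)²Var(Y_1) + (1)²Var(Y_2) + (1)²Var(Y_3)
= (1)²·2.6 + (1)²·1.45 + (1)²·3.75 = 7.8
SD(S) = √7.8 ≈ 2.793

2.793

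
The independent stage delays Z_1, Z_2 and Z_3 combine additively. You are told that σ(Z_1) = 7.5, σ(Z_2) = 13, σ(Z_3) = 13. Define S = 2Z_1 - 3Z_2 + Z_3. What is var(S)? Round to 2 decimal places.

1915.00

var(Z_1) = 56.25, var(Z_2) = 169, var(Z_3) = 169
By independence, var(S) = (2)²var(Z_1) + (-3)²var(Z_2) + (1)²var(Z_3)
= (2)²·56.25 + (-3)²·169 + (1)²·169 = 1915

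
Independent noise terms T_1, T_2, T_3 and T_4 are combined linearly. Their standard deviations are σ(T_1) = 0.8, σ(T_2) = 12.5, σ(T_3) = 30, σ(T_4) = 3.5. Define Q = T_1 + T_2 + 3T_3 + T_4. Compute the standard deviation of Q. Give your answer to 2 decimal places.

90.93

Var(T_1) = 0.64, Var(T_2) = 156.25, Var(T_3) = 900, Var(T_4) = 12.25
By independence, Var(Q) = (1)²Var(T_1) + (1)²Var(T_2) + (3)²Var(T_3) + (1)²Var(T_4)
= (1)²·0.64 + (1)²·156.25 + (3)²·900 + (1)²·12.25 = 8269.14
σ(Q) = √8269.14 ≈ 90.93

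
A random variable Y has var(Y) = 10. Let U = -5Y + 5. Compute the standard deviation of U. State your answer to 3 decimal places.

15.811

var(-5Y + 5) = (-5)²·10 = 250
SD(U) = √250 ≈ 15.811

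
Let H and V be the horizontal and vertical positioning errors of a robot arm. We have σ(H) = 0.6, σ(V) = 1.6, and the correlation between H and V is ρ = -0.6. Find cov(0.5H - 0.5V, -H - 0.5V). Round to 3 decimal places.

var(H) = (0.6)² = 0.36;  var(V) = (1.6)² = 2.56
cov(H,V) = ρ·σ(H)·σ(V) = -0.6·0.6·1.6 = -0.576
cov(0.5H - 0.5V, -H - 0.5V) = (0.5)(-1)var(H) + (-0.5)(-0.5)var(V) + [(0.5)(-0.5) + (-0.5)(-1)]cov(H,V)
= -0.5·0.36 + 0.25·2.56 + 0.25·-0.576 = 0.316

0.316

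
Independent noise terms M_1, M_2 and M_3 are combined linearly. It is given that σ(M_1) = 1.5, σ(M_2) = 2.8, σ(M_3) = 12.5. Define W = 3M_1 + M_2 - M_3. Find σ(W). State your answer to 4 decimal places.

13.5772

var(M_1) = 2.25, var(M_2) = 7.84, var(M_3) = 156.25
By independence, var(W) = (3)²var(M_1) + (1)²var(M_2) + (-1)²var(M_3)
= (3)²·2.25 + (1)²·7.84 + (-1)²·156.25 = 184.34
σ(W) = √184.34 ≈ 13.5772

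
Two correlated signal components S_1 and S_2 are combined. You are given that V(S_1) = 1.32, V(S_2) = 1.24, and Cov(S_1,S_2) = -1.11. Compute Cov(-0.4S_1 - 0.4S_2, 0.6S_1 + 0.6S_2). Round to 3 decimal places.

-0.082

Cov(-0.4S_1 - 0.4S_2, 0.6S_1 + 0.6S_2) = (-0.4)(0.6)V(S_1) + (-0.4)(0.6)V(S_2) + [(-0.4)(0.6) + (-0.4)(0.6)]Cov(S_1,S_2)
= -0.24·1.32 + -0.24·1.24 + -0.48·-1.11 = -0.0816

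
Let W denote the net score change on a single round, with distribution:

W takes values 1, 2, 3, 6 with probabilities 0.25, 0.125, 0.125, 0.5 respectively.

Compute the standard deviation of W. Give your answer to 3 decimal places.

2.204

E[W] = (1)(0.25) + (2)(0.125) + (3)(0.125) + (6)(0.5) = 3.875
E[W²] = (1)²(0.25) + (2)²(0.125) + (3)²(0.125) + (6)²(0.5) = 19.875
Var(W) = E[W²] − (E[W])² = 19.875 − (3.875)² = 4.859375
SD(W) = √4.859375 ≈ 2.204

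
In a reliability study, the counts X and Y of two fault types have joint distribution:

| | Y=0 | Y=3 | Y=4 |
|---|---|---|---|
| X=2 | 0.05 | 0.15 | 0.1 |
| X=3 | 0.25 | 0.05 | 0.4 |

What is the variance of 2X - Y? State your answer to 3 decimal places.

4.160

E[X] = 2.7,  E[Y] = 2.6,  E[XY] = 6.95
var(X) = 7.5 − (2.7)² = 0.21;  var(Y) = 9.8 − (2.6)² = 3.04
Cov(X,Y) = 6.95 − (2.7)(2.6) = -0.07
var(2X - Y) = (2)²·0.21 + (-1)²·3.04 + 2·(2)·(-1)·-0.07 = 4.16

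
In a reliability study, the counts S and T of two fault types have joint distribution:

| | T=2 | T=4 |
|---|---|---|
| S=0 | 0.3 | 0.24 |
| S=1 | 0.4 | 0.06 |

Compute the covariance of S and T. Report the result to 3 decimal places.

-0.156

E[S] = 0.46,  E[T] = 2.6
E[ST] = 1.04
Cov(S,T) = E[ST] − E[S]E[T] = 1.04 − (0.46)(2.6) = -0.156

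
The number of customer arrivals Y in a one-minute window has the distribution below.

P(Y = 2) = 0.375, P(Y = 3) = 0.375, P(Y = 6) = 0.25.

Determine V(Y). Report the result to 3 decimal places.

E[Y] = (2)(0.375) + (3)(0.375) + (6)(0.25) = 3.375
E[Y²] = (2)²(0.375) + (3)²(0.375) + (6)²(0.25) = 13.875
V(Y) = E[Y²] − (E[Y])² = 13.875 − (3.375)² = 2.484375

2.484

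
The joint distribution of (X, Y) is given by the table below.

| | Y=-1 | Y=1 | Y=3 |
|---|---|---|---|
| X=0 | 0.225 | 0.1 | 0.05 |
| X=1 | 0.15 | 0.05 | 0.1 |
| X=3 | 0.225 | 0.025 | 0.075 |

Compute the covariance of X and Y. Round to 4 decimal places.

-0.0438

E[X] = 1.275,  E[Y] = 0.25
E[XY] = 0.275
cov(X,Y) = E[XY] − E[X]E[Y] = 0.275 − (1.275)(0.25) = -0.04375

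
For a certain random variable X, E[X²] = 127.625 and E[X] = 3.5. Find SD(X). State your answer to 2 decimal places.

10.74

var(X) = 127.625 − (3.5)² = 115.375
SD(X) = √115.375 ≈ 10.74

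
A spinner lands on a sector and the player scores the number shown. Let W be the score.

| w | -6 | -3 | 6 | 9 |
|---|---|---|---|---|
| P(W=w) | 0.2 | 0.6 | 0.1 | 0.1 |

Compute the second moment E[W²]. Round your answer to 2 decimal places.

24.30

E[W²] = (-6)²(0.2) + (-3)²(0.6) + (6)²(0.1) + (9)²(0.1) = 24.3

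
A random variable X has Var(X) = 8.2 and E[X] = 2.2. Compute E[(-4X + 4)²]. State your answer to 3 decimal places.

E[-4X + 4] = -4·2.2 + 4 = -4.8
Var(-4X + 4) = (-4)²·8.2 = 131.2
E[(-4X + 4)²] = Var((-4X + 4)) + (E[(-4X + 4)])² = 131.2 + (-4.8)² = 154.24

154.240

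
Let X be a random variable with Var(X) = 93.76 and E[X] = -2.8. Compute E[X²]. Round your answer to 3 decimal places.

E[X²] = Var(X) + (E[X])² = 93.76 + (-2.8)² = 101.6

101.600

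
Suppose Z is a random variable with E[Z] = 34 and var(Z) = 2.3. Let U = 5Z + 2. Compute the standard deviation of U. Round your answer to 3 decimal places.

var(5Z + 2) = (5)²·2.3 = 57.5
SD(U) = √57.5 ≈ 7.583

7.583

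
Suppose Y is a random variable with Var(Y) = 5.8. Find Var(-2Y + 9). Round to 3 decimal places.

Var(-2Y + 9) = (-2)²·Var(Y) = 4·5.8 = 23.2

23.200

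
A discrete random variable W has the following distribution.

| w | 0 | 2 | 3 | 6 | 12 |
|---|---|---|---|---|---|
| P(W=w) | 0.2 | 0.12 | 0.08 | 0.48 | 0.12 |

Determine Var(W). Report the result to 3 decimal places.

E[W] = (0)(0.2) + (2)(0.12) + (3)(0.08) + (6)(0.48) + (12)(0.12) = 4.8
E[W²] = (0)²(0.2) + (2)²(0.12) + (3)²(0.08) + (6)²(0.48) + (12)²(0.12) = 35.76
Var(W) = E[W²] − (E[W])² = 35.76 − (4.8)² = 12.72

12.720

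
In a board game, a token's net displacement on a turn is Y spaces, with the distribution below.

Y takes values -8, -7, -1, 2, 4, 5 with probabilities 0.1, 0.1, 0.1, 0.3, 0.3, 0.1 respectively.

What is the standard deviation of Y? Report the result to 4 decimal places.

E[Y] = (-8)(0.1) + (-7)(0.1) + (-1)(0.1) + (2)(0.3) + (4)(0.3) + (5)(0.1) = 0.7
E[Y²] = (-8)²(0.1) + (-7)²(0.1) + (-1)²(0.1) + (2)²(0.3) + (4)²(0.3) + (5)²(0.1) = 19.9
V(Y) = E[Y²] − (E[Y])² = 19.9 − (0.7)² = 19.41
SD(Y) = √19.41 ≈ 4.4057

4.4057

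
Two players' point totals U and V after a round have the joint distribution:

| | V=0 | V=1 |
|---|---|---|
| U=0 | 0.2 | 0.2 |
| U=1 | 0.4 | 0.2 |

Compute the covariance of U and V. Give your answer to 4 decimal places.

E[U] = 0.6,  E[V] = 0.4
E[UV] = 0.2
Cov(U,V) = E[UV] − E[U]E[V] = 0.2 − (0.6)(0.4) = -0.04

-0.0400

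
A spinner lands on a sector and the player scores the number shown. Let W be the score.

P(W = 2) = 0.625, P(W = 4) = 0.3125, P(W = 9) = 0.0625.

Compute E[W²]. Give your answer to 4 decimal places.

12.5625

E[W²] = (2)²(0.625) + (4)²(0.3125) + (9)²(0.0625) = 12.5625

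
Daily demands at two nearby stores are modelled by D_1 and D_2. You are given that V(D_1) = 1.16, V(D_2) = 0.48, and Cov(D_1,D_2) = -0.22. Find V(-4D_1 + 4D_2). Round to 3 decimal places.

V(-4D_1 + 4D_2) = (-4)²·V(D_1) + (4)²·V(D_2) + 2·(-4)·(4)·Cov(D_1,D_2)
= 16·1.16 + 16·0.48 + -32·-0.22 = 33.28

33.280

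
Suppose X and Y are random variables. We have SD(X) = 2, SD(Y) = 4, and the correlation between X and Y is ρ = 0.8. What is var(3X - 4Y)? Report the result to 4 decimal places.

138.4000

var(X) = (2)² = 4;  var(Y) = (4)² = 16
cov(X,Y) = ρ·SD(X)·SD(Y) = 0.8·2·4 = 6.4
var(3X - 4Y) = (3)²·var(X) + (-4)²·var(Y) + 2·(3)·(-4)·cov(X,Y)
= 9·4 + 16·16 + -24·6.4 = 138.4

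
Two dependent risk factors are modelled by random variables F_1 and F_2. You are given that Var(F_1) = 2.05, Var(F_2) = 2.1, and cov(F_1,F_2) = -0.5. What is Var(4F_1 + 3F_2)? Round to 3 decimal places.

39.700

Var(4F_1 + 3F_2) = (4)²·Var(F_1) + (3)²·Var(F_2) + 2·(4)·(3)·cov(F_1,F_2)
= 16·2.05 + 9·2.1 + 24·-0.5 = 39.7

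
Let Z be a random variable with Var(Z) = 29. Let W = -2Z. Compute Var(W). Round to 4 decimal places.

Var(-2Z) = (-2)²·Var(Z) = 4·29 = 116

116.0000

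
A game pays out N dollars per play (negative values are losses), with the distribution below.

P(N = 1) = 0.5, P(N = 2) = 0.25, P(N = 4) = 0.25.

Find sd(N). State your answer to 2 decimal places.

1.22

E[N] = (1)(0.5) + (2)(0.25) + (4)(0.25) = 2
E[N²] = (1)²(0.5) + (2)²(0.25) + (4)²(0.25) = 5.5
Var(N) = E[N²] − (E[N])² = 5.5 − (2)² = 1.5
sd(N) = √1.5 ≈ 1.22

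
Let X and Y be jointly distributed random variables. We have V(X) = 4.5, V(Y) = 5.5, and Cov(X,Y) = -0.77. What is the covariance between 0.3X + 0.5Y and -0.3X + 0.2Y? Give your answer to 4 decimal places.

0.2143

Cov(0.3X + 0.5Y, -0.3X + 0.2Y) = (0.3)(-0.3)V(X) + (0.5)(0.2)V(Y) + [(0.3)(0.2) + (0.5)(-0.3)]Cov(X,Y)
= -0.09·4.5 + 0.1·5.5 + -0.09·-0.77 = 0.2143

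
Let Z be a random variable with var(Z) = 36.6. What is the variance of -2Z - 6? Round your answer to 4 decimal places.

var(-2Z - 6) = (-2)²·var(Z) = 4·36.6 = 146.4

146.4000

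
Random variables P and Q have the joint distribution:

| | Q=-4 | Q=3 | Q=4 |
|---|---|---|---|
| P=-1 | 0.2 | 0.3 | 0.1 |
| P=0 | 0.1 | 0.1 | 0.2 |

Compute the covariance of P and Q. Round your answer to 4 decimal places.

0.2200

E[P] = -0.6,  E[Q] = 1.2
E[PQ] = -0.5
cov(P,Q) = E[PQ] − E[P]E[Q] = -0.5 − (-0.6)(1.2) = 0.22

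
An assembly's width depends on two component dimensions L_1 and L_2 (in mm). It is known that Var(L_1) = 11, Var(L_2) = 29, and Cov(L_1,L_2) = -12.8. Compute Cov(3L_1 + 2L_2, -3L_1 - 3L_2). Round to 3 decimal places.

Cov(3L_1 + 2L_2, -3L_1 - 3L_2) = (3)(-3)Var(L_1) + (2)(-3)Var(L_2) + [(3)(-3) + (2)(-3)]Cov(L_1,L_2)
= -9·11 + -6·29 + -15·-12.8 = -81

-81.000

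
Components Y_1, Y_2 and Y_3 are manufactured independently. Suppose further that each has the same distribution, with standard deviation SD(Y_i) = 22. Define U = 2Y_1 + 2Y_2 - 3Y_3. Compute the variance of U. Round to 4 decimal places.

8228.0000

var(Y_i) = (22)² = 484
By independence, var(U) = (2)²var(Y_1) + (2)²var(Y_2) + (-3)²var(Y_3)
= (2)²·484 + (2)²·484 + (-3)²·484 = 8228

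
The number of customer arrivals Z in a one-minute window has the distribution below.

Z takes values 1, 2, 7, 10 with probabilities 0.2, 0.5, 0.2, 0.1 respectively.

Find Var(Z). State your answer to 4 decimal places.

9.0400

E[Z] = (1)(0.2) + (2)(0.5) + (7)(0.2) + (10)(0.1) = 3.6
E[Z²] = (1)²(0.2) + (2)²(0.5) + (7)²(0.2) + (10)²(0.1) = 22
Var(Z) = E[Z²] − (E[Z])² = 22 − (3.6)² = 9.04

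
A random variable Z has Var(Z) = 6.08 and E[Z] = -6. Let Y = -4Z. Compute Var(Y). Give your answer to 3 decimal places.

Var(-4Z) = (-4)²·Var(Z) = 16·6.08 = 97.28

97.280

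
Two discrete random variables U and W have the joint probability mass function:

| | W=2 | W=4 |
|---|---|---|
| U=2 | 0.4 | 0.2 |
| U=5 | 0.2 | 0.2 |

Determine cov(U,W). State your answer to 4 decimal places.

0.2400

E[U] = 3.2,  E[W] = 2.8
E[UW] = 9.2
cov(U,W) = E[UW] − E[U]E[W] = 9.2 − (3.2)(2.8) = 0.24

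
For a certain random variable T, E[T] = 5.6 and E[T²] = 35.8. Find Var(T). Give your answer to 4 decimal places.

4.4400

Var(T) = 35.8 − (5.6)² = 4.44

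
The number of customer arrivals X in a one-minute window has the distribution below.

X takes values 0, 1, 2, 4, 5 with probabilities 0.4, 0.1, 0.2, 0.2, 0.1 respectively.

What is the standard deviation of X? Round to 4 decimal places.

E[X] = (0)(0.4) + (1)(0.1) + (2)(0.2) + (4)(0.2) + (5)(0.1) = 1.8
E[X²] = (0)²(0.4) + (1)²(0.1) + (2)²(0.2) + (4)²(0.2) + (5)²(0.1) = 6.6
Var(X) = E[X²] − (E[X])² = 6.6 − (1.8)² = 3.36
SD(X) = √3.36 ≈ 1.8330

1.8330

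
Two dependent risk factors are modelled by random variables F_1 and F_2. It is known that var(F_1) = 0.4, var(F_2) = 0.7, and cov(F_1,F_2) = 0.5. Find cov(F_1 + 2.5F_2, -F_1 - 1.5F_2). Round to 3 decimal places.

-5.025

cov(F_1 + 2.5F_2, -F_1 - 1.5F_2) = (1)(-1)var(F_1) + (2.5)(-1.5)var(F_2) + [(1)(-1.5) + (2.5)(-1)]cov(F_1,F_2)
= -1·0.4 + -3.75·0.7 + -4·0.5 = -5.025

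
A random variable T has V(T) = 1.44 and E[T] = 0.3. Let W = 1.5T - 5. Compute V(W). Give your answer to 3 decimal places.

3.240

V(1.5T - 5) = (1.5)²·V(T) = 2.25·1.44 = 3.24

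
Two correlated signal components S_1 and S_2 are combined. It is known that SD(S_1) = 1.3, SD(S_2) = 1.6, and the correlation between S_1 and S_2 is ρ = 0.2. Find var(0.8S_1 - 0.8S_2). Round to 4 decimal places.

var(S_1) = (1.3)² = 1.69;  var(S_2) = (1.6)² = 2.56
Cov(S_1,S_2) = ρ·SD(S_1)·SD(S_2) = 0.2·1.3·1.6 = 0.416
var(0.8S_1 - 0.8S_2) = (0.8)²·var(S_1) + (-0.8)²·var(S_2) + 2·(0.8)·(-0.8)·Cov(S_1,S_2)
= 0.64·1.69 + 0.64·2.56 + -1.28·0.416 = 2.18752

2.1875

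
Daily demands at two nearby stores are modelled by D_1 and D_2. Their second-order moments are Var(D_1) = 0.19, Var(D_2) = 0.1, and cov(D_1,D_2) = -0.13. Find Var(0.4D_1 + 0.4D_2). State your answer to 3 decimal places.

Var(0.4D_1 + 0.4D_2) = (0.4)²·Var(D_1) + (0.4)²·Var(D_2) + 2·(0.4)·(0.4)·cov(D_1,D_2)
= 0.16·0.19 + 0.16·0.1 + 0.32·-0.13 = 0.0048

0.005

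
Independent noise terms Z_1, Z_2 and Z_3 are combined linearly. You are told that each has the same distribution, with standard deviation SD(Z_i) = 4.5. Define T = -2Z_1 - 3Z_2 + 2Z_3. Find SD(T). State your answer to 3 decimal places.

Var(Z_i) = (4.5)² = 20.25
By independence, Var(T) = (-2)²Var(Z_1) + (-3)²Var(Z_2) + (2)²Var(Z_3)
= (-2)²·20.25 + (-3)²·20.25 + (2)²·20.25 = 344.25
SD(T) = √344.25 ≈ 18.554

18.554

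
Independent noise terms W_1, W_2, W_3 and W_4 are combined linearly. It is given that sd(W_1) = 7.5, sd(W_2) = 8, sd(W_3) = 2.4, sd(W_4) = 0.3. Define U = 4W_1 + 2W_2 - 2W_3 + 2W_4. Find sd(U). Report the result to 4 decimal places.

Var(W_1) = 56.25, Var(W_2) = 64, Var(W_3) = 5.76, Var(W_4) = 0.09
By independence, Var(U) = (4)²Var(W_1) + (2)²Var(W_2) + (-2)²Var(W_3) + (2)²Var(W_4)
= (4)²·56.25 + (2)²·64 + (-2)²·5.76 + (2)²·0.09 = 1179.4
sd(U) = √1179.4 ≈ 34.3424

34.3424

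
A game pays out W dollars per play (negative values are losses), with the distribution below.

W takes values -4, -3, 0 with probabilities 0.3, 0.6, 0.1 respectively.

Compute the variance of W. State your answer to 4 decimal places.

1.2000

E[W] = (-4)(0.3) + (-3)(0.6) + (0)(0.1) = -3
E[W²] = (-4)²(0.3) + (-3)²(0.6) + (0)²(0.1) = 10.2
var(W) = E[W²] − (E[W])² = 10.2 − (-3)² = 1.2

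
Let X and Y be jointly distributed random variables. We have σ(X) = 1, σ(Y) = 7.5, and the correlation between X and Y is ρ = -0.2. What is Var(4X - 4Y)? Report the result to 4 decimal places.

Var(X) = (1)² = 1;  Var(Y) = (7.5)² = 56.25
cov(X,Y) = ρ·σ(X)·σ(Y) = -0.2·1·7.5 = -1.5
Var(4X - 4Y) = (4)²·Var(X) + (-4)²·Var(Y) + 2·(4)·(-4)·cov(X,Y)
= 16·1 + 16·56.25 + -32·-1.5 = 964

964.0000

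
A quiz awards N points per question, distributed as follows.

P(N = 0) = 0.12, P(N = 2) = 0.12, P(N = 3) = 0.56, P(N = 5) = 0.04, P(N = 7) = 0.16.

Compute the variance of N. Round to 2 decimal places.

3.86

E[N] = (0)(0.12) + (2)(0.12) + (3)(0.56) + (5)(0.04) + (7)(0.16) = 3.24
E[N²] = (0)²(0.12) + (2)²(0.12) + (3)²(0.56) + (5)²(0.04) + (7)²(0.16) = 14.36
Var(N) = E[N²] − (E[N])² = 14.36 − (3.24)² = 3.8624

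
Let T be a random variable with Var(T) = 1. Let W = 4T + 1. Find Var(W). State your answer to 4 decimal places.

16.0000

Var(4T + 1) = (4)²·Var(T) = 16·1 = 16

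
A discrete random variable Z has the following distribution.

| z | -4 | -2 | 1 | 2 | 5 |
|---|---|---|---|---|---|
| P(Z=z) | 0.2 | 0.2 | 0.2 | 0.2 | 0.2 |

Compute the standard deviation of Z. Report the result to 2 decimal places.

E[Z] = (-4)(0.2) + (-2)(0.2) + (1)(0.2) + (2)(0.2) + (5)(0.2) = 0.4
E[Z²] = (-4)²(0.2) + (-2)²(0.2) + (1)²(0.2) + (2)²(0.2) + (5)²(0.2) = 10
Var(Z) = E[Z²] − (E[Z])² = 10 − (0.4)² = 9.84
SD(Z) = √9.84 ≈ 3.14

3.14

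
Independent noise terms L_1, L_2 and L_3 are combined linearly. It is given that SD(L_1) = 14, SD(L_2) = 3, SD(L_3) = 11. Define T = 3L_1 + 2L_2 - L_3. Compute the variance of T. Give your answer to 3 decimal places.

Var(L_1) = 196, Var(L_2) = 9, Var(L_3) = 121
By independence, Var(T) = (3)²Var(L_1) + (2)²Var(L_2) + (-1)²Var(L_3)
= (3)²·196 + (2)²·9 + (-1)²·121 = 1921

1921.000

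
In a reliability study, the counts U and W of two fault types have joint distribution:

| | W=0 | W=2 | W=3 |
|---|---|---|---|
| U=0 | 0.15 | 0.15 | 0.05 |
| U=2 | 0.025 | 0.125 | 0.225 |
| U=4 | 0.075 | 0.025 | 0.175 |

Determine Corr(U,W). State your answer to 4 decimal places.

E[U] = 1.85,  E[W] = 1.95
E[UW] = 4.15
Cov(U,W) = E[UW] − E[U]E[W] = 4.15 − (1.85)(1.95) = 0.5425
var(U) = 2.4775,  var(W) = 1.4475
ρ = 0.5425 / √(2.4775·1.4475) ≈ 0.2865

0.2865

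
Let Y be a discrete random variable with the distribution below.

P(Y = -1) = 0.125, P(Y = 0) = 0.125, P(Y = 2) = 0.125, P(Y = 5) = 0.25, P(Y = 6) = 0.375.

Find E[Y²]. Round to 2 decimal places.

20.38

E[Y²] = (-1)²(0.125) + (0)²(0.125) + (2)²(0.125) + (5)²(0.25) + (6)²(0.375) = 20.375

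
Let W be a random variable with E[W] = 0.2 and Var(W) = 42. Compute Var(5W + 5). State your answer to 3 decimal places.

Var(5W + 5) = (5)²·Var(W) = 25·42 = 1050

1050.000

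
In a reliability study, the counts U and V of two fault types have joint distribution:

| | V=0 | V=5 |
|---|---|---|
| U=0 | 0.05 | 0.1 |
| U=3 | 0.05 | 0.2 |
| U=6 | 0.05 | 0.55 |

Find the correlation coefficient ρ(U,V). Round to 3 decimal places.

E[U] = 4.35,  E[V] = 4.25
E[UV] = 19.5
Cov(U,V) = E[UV] − E[U]E[V] = 19.5 − (4.35)(4.25) = 1.0125
Var(U) = 4.9275,  Var(V) = 3.1875
ρ = 1.0125 / √(4.9275·3.1875) ≈ 0.255

0.255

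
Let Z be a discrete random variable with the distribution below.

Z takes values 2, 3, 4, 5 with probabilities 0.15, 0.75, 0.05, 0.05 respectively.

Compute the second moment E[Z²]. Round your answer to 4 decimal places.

E[Z²] = (2)²(0.15) + (3)²(0.75) + (4)²(0.05) + (5)²(0.05) = 9.4

9.4000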